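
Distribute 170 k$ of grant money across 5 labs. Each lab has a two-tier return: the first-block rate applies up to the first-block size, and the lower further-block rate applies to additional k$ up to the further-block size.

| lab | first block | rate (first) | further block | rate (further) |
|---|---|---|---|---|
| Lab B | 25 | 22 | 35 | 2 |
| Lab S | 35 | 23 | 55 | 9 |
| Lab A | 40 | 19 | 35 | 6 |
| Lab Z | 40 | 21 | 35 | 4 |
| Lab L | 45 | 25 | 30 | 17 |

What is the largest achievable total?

3795

Rank every tier by rate: Lab L/tier1 25 > Lab S/tier1 23 > Lab B/tier1 22 > Lab Z/tier1 21 > Lab A/tier1 19 > Lab L/tier2 17 > Lab S/tier2 9 > Lab A/tier2 6 > Lab Z/tier2 4 > Lab B/tier2 2.
Lab L/tier1 (25): +45 → 125 left.
Lab S tier1 at 23: fill all 35 → 90 left.
Fill Lab B tier1 block (25 at 22) → 65 left.
Fill Lab Z tier1 block (40 at 21) → 25 left.
Lab A tier1 at 19: only 25 left, fill 25.
Total = 25×45 + 23×35 + 22×25 + 21×40 + 19×25 = 3795.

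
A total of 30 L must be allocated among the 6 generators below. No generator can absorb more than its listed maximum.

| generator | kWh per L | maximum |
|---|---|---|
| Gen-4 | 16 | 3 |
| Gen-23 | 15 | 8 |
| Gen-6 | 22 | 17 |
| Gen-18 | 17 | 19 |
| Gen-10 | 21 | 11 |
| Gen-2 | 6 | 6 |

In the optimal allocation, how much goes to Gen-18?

Order the generators by kWh per L: Gen-6 22 > Gen-10 21 > Gen-18 17 > Gen-4 16 > Gen-23 15 > Gen-2 6.
Give Gen-6 17 to hit its cap of 17 → 13 left.
Gen-10 takes 11 to reach its cap of 11 → 2 left.
Gen-18: +2 (room for 19) → 2. Pool exhausted.

2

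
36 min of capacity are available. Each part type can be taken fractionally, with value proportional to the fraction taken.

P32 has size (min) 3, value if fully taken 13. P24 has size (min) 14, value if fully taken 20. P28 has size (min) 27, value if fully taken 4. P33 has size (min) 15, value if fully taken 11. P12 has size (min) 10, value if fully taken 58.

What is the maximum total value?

Sort by value density: P12 58/10≈5.8, P32 13/3≈4.33, P24 20/14≈1.43, P33 11/15≈0.733, P28 4/27≈0.148.
Take all of P12 (10 min, value 58) → 26 min left.
P32: take in full, 3 min for value 13 → 23 left.
Take all of P24 (14 min, value 20) → 9 min left.
Only 9 min remain; take 9/15 of P33 for value 11×9/15 = 6.6.
Total value = 97.6.

97.6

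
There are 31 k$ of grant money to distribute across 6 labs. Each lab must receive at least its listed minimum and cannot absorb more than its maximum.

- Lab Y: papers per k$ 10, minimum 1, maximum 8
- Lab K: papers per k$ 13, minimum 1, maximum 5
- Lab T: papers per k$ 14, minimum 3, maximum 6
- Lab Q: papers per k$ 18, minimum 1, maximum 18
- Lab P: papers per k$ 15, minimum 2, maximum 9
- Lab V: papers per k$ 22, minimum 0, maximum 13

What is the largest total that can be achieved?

579

Meeting every minimum uses 1+1+3+1+2+0 = 8 k$, leaving 23.
Highest papers per k$ first: Lab V 22 > Lab Q 18 > Lab P 15 > Lab T 14 > Lab K 13 > Lab Y 10.
Lab V: +13 to 13 (cap) ; 10 left.
Only 10 left; Lab Q takes them to reach 11.
Total = 10×1 + 13×1 + 14×3 + 18×11 + 15×2 + 22×13 = 579.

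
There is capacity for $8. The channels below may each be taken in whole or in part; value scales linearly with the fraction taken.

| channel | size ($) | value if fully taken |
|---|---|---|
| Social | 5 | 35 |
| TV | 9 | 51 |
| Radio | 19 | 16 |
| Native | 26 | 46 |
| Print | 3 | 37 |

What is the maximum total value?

72

Best value per unit of size first: Print 37/3≈12.3, Social 35/5≈7, TV 51/9≈5.67, Native 46/26≈1.77, Radio 16/19≈0.842.
Print: take in full, 3 $ for value 37 — 5 left.
Take all of Social (5 $, value 35) — 0 $ left.
Total value = 72.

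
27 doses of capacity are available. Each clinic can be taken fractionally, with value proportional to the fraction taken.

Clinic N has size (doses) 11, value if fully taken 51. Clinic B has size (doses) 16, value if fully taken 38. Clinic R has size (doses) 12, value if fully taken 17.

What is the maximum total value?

Sort by value density: Clinic N 51/11≈4.64, Clinic B 38/16≈2.38, Clinic R 17/12≈1.42.
All 11 doses of Clinic N fit (value 51) — 16 remain.
All 16 doses of Clinic B fit (value 38) — 0 remain.
Total value = 89.

89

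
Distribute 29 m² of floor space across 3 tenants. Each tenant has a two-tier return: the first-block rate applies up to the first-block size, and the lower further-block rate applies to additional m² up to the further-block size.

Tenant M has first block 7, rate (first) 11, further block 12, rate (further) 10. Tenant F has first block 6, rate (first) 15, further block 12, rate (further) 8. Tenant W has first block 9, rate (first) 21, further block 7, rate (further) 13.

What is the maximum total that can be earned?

447

Rank every tier by rate: Tenant W/T1 21 > Tenant F/T1 15 > Tenant W/T2 13 > Tenant M/T1 11 > Tenant M/T2 10 > Tenant F/T2 8.
Tenant W/T1 (21): +9 ; 20 left.
Tenant F/T1 (15): +6 ; 14 left.
Fill Tenant W T2 block (7 at 13) ; 7 left.
Tenant M/T1 (11): +7 ; 0 left.
Total = 21×9 + 15×6 + 13×7 + 11×7 = 447.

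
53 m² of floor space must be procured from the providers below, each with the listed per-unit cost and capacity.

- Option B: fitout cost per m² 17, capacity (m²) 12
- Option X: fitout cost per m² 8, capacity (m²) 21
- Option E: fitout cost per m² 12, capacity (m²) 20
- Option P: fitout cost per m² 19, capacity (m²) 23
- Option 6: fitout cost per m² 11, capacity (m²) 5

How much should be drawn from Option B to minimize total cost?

7

Cheapest first:
Take 21 from Option X at 8 — need 32 more.
Take 5 from Option 6 at 11 — need 27 more.
Option E at 12: take all 20 m² — 7 still needed.
Option B at 17: take 7 of its 12 — requirement met.
Option P: unused.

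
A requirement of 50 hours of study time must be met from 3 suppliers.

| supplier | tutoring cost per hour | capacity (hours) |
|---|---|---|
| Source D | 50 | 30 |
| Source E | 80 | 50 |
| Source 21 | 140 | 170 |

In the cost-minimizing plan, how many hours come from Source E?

Use suppliers in increasing cost order.
Source D at 50: take all 30 hours → 20 still needed.
Source E at 80: take 20 of its 50 → requirement met.
Source 21: unused.

20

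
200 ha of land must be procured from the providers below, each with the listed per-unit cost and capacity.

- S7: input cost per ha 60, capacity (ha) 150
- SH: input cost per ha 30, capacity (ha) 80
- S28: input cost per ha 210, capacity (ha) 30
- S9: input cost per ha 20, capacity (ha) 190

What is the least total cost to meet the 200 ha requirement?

Fill from the cheapest provider first.
Take 190 from S9 at 20 ; need 10 more.
SH (30): take the remaining 10 ; done.
S7, S28: unused.
Cost = 190×20 + 10×30 = 4100.

4100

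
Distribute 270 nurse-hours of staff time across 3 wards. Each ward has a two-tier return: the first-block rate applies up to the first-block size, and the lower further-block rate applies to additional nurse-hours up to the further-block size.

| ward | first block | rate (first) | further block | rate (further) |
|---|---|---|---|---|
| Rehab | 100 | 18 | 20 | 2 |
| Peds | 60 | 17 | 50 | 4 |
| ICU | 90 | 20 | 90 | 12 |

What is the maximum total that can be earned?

4860

Rank every tier by rate: ICU/first 20 > Rehab/first 18 > Peds/first 17 > ICU/second 12 > Peds/second 4 > Rehab/second 2.
ICU first at 20: fill all 90 → 180 left.
Fill Rehab first block (100 at 18) → 80 left.
Peds/first (17): +60 → 20 left.
ICU/second: +20 of 90 at 12; pool empty.
Total = 20×90 + 18×100 + 17×60 + 12×20 = 4860.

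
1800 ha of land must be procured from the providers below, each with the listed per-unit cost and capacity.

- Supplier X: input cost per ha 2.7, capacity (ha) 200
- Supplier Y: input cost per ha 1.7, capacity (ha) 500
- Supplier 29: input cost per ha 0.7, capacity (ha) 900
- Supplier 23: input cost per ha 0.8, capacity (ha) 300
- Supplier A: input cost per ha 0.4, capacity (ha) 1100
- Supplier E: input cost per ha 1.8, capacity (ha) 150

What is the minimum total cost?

Cheapest first:
Supplier A (0.4): use full 1100 ; 700 ha to go.
Supplier 29 (0.7): take the remaining 700 ; done.
Supplier 23, Supplier Y, Supplier E, Supplier X: unused.
Cost = 1100×0.4 + 700×0.7 = 930.

930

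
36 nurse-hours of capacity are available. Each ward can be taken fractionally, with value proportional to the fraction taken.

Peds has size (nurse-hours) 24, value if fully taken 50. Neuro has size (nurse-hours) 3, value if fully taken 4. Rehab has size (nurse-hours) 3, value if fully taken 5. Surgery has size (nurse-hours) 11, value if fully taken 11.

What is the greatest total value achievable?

Rank by value-to-size ratio: Peds 50/24≈2.08, Rehab 5/3≈1.67, Neuro 4/3≈1.33, Surgery 11/11≈1.
All 24 nurse-hours of Peds fit (value 50) — 12 remain.
Rehab: take in full, 3 nurse-hours for value 5 — 9 left.
Neuro: take in full, 3 nurse-hours for value 4 — 6 left.
Fill the last 6 nurse-hours with part of Surgery: 6/11 of it earns 6.
Total value = 65.

65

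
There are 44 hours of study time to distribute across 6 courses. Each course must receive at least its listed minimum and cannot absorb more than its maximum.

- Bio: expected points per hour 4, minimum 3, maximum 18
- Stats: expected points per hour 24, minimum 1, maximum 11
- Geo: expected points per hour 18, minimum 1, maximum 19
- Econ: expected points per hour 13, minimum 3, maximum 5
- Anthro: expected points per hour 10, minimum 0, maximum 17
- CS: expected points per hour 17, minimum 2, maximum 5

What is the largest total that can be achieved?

Meeting every minimum uses 3+1+1+3+0+2 = 10 hours, leaving 34.
Highest expected points per hour first: Stats 24 > Geo 18 > CS 17 > Econ 13 > Anthro 10 > Bio 4.
Give Stats 10 more to hit its cap of 11 — 24 left.
Geo: +18 to 19 (cap) — 6 left.
CS takes 3 more to reach its cap of 5 — 3 left.
Give Econ 2 more to hit its cap of 5 — 1 left.
Only 1 left; Anthro takes them to reach 1.
Total = 4×3 + 24×11 + 18×19 + 13×5 + 10×1 + 17×5 = 778.

778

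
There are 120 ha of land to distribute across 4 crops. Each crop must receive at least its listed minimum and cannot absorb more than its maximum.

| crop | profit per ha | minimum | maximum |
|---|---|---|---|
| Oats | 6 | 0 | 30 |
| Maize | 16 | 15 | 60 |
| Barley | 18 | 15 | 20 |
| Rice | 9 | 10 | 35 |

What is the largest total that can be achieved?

1665

Meeting every minimum uses 0+15+15+10 = 40 ha, leaving 80.
Highest profit per ha first: Barley 18 > Maize 16 > Rice 9 > Oats 6.
Barley: +5 to 20 (cap) ; 75 left.
Maize: +45 to 60 (cap) ; 30 left.
Give Rice 25 more to hit its cap of 35 ; 5 left.
Oats: +5 (room for 30) → 5. Pool exhausted.
Total = 6×5 + 16×60 + 18×20 + 9×35 = 1665.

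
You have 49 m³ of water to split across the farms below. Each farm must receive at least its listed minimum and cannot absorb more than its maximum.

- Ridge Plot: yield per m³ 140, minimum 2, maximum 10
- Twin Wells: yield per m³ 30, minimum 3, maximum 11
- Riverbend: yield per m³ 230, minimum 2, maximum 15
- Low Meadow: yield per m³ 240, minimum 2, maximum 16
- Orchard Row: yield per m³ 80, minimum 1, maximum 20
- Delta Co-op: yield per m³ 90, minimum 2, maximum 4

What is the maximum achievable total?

9220

Meeting every minimum uses 2+3+2+2+1+2 = 12 m³, leaving 37.
Rank by yield per m³: Low Meadow 240 > Riverbend 230 > Ridge Plot 140 > Delta Co-op 90 > Orchard Row 80 > Twin Wells 30.
Low Meadow takes 14 more to reach its cap of 16 → 23 left.
Give Riverbend 13 more to hit its cap of 15 → 10 left.
Ridge Plot: +8 to 10 (cap) → 2 left.
Delta Co-op: +2 to 4 (cap) → 0 left.
Total = 140×10 + 30×3 + 230×15 + 240×16 + 80×1 + 90×4 = 9220.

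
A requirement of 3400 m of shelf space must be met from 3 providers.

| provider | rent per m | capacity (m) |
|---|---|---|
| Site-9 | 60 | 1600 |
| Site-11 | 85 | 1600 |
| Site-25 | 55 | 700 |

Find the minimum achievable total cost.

228000

Cheapest first:
Take 700 from Site-25 at 55 — need 2700 more.
Site-9 at 60: take all 1600 m — 1100 still needed.
Site-11 at 85: take 1100 of its 1600 — requirement met.
Cost = 700×55 + 1600×60 + 1100×85 = 228000.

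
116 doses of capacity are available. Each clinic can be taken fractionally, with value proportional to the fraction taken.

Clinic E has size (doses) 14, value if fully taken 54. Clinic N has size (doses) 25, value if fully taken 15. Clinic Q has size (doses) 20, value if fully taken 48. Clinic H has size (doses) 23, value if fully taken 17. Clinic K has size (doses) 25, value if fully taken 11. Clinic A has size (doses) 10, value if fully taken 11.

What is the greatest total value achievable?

155.56

Sort by value density: Clinic E 54/14≈3.86, Clinic Q 48/20≈2.4, Clinic A 11/10≈1.1, Clinic H 17/23≈0.739, Clinic N 15/25≈0.6, Clinic K 11/25≈0.44.
All 14 doses of Clinic E fit (value 54) → 102 remain.
All 20 doses of Clinic Q fit (value 48) → 82 remain.
All 10 doses of Clinic A fit (value 11) → 72 remain.
Take all of Clinic H (23 doses, value 17) → 49 doses left.
Clinic N: take in full, 25 doses for value 15 → 24 left.
Only 24 doses remain; take 24/25 of Clinic K for value 11×24/25 = 10.56.
Total value = 155.56.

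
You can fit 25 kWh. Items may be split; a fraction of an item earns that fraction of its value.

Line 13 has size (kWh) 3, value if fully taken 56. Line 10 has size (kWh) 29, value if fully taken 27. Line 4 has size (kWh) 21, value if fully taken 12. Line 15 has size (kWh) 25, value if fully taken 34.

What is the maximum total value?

85.92

Best value per unit of size first: Line 13 56/3≈18.7, Line 15 34/25≈1.36, Line 10 27/29≈0.931, Line 4 12/21≈0.571.
All 3 kWh of Line 13 fit (value 56) ; 22 remain.
22 kWh left: a 22/25 share of Line 15 gives 34×22/25 = 29.92.
Total value = 85.92.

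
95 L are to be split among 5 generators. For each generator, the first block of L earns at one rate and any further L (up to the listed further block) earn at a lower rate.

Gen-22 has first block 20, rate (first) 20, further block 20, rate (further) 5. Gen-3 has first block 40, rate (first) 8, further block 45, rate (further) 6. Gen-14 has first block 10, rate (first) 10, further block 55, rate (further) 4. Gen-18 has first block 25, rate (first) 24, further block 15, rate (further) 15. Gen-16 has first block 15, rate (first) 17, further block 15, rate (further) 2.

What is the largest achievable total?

Treat each block as its own option and order by rate: Gen-18/T1 24 > Gen-22/T1 20 > Gen-16/T1 17 > Gen-18/T2 15 > Gen-14/T1 10 > Gen-3/T1 8 > Gen-3/T2 6 > Gen-22/T2 5 > Gen-14/T2 4 > Gen-16/T2 2.
Gen-18/T1 (24): +25 — 70 left.
Gen-22/T1 (20): +20 — 50 left.
Gen-16/T1 (17): +15 — 35 left.
Gen-18 T2 at 15: fill all 15 — 20 left.
Fill Gen-14 T1 block (10 at 10) — 10 left.
Gen-3 T1 at 8: only 10 left, fill 10.
Total = 24×25 + 20×20 + 17×15 + 15×15 + 10×10 + 8×10 = 1660.

1660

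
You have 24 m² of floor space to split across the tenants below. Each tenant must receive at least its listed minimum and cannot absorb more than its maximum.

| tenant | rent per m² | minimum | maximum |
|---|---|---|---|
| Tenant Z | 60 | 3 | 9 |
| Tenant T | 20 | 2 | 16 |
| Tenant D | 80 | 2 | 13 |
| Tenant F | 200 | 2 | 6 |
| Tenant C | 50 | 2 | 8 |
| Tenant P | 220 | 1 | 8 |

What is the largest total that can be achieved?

Meeting every minimum uses 3+2+2+2+2+1 = 12 m², leaving 12.
Rank by rent per m²: Tenant P 220 > Tenant F 200 > Tenant D 80 > Tenant Z 60 > Tenant C 50 > Tenant T 20.
Tenant P: +7 to 8 (cap) ; 5 left.
Tenant F takes 4 more to reach its cap of 6 ; 1 left.
Tenant D: +1 (room for 11) → 3. Pool exhausted.
Total = 60×3 + 20×2 + 80×3 + 200×6 + 50×2 + 220×8 = 3520.

3520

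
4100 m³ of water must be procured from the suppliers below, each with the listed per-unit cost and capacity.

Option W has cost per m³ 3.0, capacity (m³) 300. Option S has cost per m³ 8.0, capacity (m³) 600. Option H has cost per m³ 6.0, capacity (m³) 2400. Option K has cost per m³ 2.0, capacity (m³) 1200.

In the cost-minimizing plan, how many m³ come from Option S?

200

Cheapest first:
Option K at 2.0: take all 1200 m³ ; 2900 still needed.
Option W at 3.0: take all 300 m³ ; 2600 still needed.
Option H at 6.0: take all 2400 m³ ; 200 still needed.
Option S (8.0): take the remaining 200 ; done.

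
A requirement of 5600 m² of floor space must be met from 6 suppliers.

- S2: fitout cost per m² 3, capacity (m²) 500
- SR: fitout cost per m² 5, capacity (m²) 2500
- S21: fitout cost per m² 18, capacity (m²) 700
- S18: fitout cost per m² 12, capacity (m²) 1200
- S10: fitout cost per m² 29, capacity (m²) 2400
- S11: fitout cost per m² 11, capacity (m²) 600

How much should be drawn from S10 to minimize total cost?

100

Use suppliers in increasing cost order.
Take 500 from S2 at 3 → need 5100 more.
Take 2500 from SR at 5 → need 2600 more.
S11 (11): use full 600 → 2000 m² to go.
S18 at 12: take all 1200 m² → 800 still needed.
Take 700 from S21 at 18 → need 100 more.
S10 (29): take the remaining 100 → done.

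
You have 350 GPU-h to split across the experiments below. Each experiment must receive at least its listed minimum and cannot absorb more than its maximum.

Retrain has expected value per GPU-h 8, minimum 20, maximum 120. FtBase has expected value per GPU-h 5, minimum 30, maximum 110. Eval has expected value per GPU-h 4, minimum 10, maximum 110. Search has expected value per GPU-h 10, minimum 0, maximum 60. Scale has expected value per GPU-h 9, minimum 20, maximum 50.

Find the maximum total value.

Meeting every minimum uses 20+30+10+0+20 = 80 GPU-h, leaving 270.
Rank by expected value per GPU-h: Search 10 > Scale 9 > Retrain 8 > FtBase 5 > Eval 4.
Search: +60 to 60 (cap) — 210 left.
Give Scale 30 more to hit its cap of 50 — 180 left.
Give Retrain 100 more to hit its cap of 120 — 80 left.
Give FtBase 80 more to hit its cap of 110 — 0 left.
Total = 8×120 + 5×110 + 4×10 + 10×60 + 9×50 = 2600.

2600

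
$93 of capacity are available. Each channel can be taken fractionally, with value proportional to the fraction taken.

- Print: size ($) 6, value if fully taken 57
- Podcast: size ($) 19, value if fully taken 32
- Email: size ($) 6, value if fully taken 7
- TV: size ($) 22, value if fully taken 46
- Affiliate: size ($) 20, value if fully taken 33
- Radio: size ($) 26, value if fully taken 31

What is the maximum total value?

199

Rank by value-to-size ratio: Print 57/6≈9.5, TV 46/22≈2.09, Podcast 32/19≈1.68, Affiliate 33/20≈1.65, Radio 31/26≈1.19, Email 7/6≈1.17.
Take all of Print (6 $, value 57) ; 87 $ left.
All 22 $ of TV fit (value 46) ; 65 remain.
Take all of Podcast (19 $, value 32) ; 46 $ left.
Take all of Affiliate (20 $, value 33) ; 26 $ left.
Radio: take in full, 26 $ for value 31 ; 0 left.
Total value = 199.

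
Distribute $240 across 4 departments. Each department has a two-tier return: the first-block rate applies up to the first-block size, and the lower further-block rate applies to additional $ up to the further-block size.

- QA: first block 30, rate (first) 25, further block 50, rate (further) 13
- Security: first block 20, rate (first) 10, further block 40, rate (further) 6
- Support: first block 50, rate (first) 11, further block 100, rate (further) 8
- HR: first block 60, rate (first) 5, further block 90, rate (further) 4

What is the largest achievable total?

Treat each block as its own option and order by rate: QA/T1 25 > QA/T2 13 > Support/T1 11 > Security/T1 10 > Support/T2 8 > Security/T2 6 > HR/T1 5 > HR/T2 4.
QA/T1 (25): +30 — 210 left.
QA/T2 (13): +50 — 160 left.
Fill Support T1 block (50 at 11) — 110 left.
Security T1 at 10: fill all 20 — 90 left.
90 remain; put them into Support T2 at 8.
Total = 25×30 + 13×50 + 11×50 + 10×20 + 8×90 = 2870.

2870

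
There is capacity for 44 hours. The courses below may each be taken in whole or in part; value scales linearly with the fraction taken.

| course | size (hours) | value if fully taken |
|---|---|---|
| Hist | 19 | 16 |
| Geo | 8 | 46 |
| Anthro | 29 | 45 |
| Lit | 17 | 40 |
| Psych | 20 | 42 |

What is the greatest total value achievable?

Rank by value-to-size ratio: Geo 46/8≈5.75, Lit 40/17≈2.35, Psych 42/20≈2.1, Anthro 45/29≈1.55, Hist 16/19≈0.842.
Take all of Geo (8 hours, value 46) → 36 hours left.
Lit: take in full, 17 hours for value 40 → 19 left.
Only 19 hours remain; take 19/20 of Psych for value 42×19/20 = 39.9.
Total value = 125.9.

125.9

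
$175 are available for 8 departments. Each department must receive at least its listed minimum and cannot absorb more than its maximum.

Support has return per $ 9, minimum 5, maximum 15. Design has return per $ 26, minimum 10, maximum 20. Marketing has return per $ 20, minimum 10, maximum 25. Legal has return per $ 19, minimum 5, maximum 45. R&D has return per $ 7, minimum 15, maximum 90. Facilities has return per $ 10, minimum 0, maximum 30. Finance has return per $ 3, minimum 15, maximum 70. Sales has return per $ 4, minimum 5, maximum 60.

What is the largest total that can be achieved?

2515

Meeting every minimum uses 5+10+10+5+15+0+15+5 = 65 $, leaving 110.
Order the departments by return per $: Design 26 > Marketing 20 > Legal 19 > Facilities 10 > Support 9 > R&D 7 > Sales 4 > Finance 3.
Design: +10 to 20 (cap) ; 100 left.
Marketing: +15 to 25 (cap) ; 85 left.
Legal: +40 to 45 (cap) ; 45 left.
Facilities: +30 to 30 (cap) ; 15 left.
Give Support 10 more to hit its cap of 15 ; 5 left.
Only 5 left; R&D takes them to reach 20.
Total = 9×15 + 26×20 + 20×25 + 19×45 + 7×20 + 10×30 + 3×15 + 4×5 = 2515.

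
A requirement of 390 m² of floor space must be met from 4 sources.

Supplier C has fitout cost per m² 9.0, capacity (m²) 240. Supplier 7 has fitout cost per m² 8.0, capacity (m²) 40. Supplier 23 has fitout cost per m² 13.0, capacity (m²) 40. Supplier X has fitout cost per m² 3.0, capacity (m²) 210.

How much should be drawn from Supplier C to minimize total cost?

140

Fill from the cheapest source first.
Supplier X (3.0): use full 210 ; 180 m² to go.
Supplier 7 at 8.0: take all 40 m² ; 140 still needed.
Take 140 from Supplier C at 9.0 to finish.
Supplier 23: unused.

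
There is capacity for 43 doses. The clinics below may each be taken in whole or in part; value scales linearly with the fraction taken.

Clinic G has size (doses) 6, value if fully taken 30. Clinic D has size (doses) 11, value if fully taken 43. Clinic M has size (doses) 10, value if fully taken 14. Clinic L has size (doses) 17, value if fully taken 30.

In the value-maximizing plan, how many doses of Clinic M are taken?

9

Best value per unit of size first: Clinic G 30/6≈5, Clinic D 43/11≈3.91, Clinic L 30/17≈1.76, Clinic M 14/10≈1.4.
Take all of Clinic G (6 doses, value 30) ; 37 doses left.
Clinic D: take in full, 11 doses for value 43 ; 26 left.
Take all of Clinic L (17 doses, value 30) ; 9 doses left.
9 doses left: a 9/10 share of Clinic M gives 14×9/10 = 12.6.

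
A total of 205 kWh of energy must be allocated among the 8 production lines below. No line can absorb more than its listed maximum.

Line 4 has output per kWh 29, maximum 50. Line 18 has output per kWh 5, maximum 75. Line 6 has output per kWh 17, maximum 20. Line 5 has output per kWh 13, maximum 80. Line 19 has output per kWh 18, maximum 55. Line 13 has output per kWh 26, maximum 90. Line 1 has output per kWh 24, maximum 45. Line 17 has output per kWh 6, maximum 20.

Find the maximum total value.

Rank by output per kWh: Line 4 29 > Line 13 26 > Line 1 24 > Line 19 18 > Line 6 17 > Line 5 13 > Line 17 6 > Line 18 5.
Line 4 takes 50 to reach its cap of 50 ; 155 left.
Line 13: +90 to 90 (cap) ; 65 left.
Line 1 takes 45 to reach its cap of 45 ; 20 left.
Line 19: +20 (room for 55) → 20. Pool exhausted.
Total = 29×50 + 18×20 + 26×90 + 24×45 = 5230.

5230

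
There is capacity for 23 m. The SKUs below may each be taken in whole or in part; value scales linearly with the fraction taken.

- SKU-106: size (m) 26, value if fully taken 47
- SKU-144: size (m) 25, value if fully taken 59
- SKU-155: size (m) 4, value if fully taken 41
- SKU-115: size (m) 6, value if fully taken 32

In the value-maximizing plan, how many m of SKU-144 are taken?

Best value per unit of size first: SKU-155 41/4≈10.2, SKU-115 32/6≈5.33, SKU-144 59/25≈2.36, SKU-106 47/26≈1.81.
Take all of SKU-155 (4 m, value 41) — 19 m left.
SKU-115: take in full, 6 m for value 32 — 13 left.
Fill the last 13 m with part of SKU-144: 13/25 of it earns 30.68.

13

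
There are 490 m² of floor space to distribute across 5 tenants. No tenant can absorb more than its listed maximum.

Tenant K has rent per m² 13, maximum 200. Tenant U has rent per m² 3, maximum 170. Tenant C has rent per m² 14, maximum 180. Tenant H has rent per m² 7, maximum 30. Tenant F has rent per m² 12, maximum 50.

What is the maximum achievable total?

6020

Highest rent per m² first: Tenant C 14 > Tenant K 13 > Tenant F 12 > Tenant H 7 > Tenant U 3.
Give Tenant C 180 to hit its cap of 180 ; 310 left.
Tenant K takes 200 to reach its cap of 200 ; 110 left.
Tenant F: +50 to 50 (cap) ; 60 left.
Tenant H takes 30 to reach its cap of 30 ; 30 left.
Tenant U has room for 170 but only 30 remain, so it gets 30.
Total = 13×200 + 3×30 + 14×180 + 7×30 + 12×50 = 6020.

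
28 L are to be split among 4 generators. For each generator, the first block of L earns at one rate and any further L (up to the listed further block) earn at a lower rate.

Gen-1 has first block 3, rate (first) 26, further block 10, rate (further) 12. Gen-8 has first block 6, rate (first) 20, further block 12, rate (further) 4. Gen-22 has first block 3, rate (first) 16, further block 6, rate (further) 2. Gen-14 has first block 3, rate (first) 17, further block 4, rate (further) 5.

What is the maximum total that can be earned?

432

Order all 8 blocks by rate: Gen-1/first 26 > Gen-8/first 20 > Gen-14/first 17 > Gen-22/first 16 > Gen-1/second 12 > Gen-14/second 5 > Gen-8/second 4 > Gen-22/second 2.
Gen-1/first (26): +3 → 25 left.
Gen-8 first at 20: fill all 6 → 19 left.
Gen-14/first (17): +3 → 16 left.
Fill Gen-22 first block (3 at 16) → 13 left.
Fill Gen-1 second block (10 at 12) → 3 left.
Gen-14/second: +3 of 4 at 5; pool empty.
Total = 26×3 + 20×6 + 17×3 + 16×3 + 12×10 + 5×3 = 432.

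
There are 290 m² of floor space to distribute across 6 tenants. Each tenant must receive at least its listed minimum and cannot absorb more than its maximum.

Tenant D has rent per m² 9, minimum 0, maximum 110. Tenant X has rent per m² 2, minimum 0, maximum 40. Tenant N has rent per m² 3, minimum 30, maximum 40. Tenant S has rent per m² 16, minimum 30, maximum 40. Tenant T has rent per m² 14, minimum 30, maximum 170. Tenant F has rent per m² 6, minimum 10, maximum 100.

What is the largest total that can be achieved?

Meeting every minimum uses 0+0+30+30+30+10 = 100 m², leaving 190.
Rank by rent per m²: Tenant S 16 > Tenant T 14 > Tenant D 9 > Tenant F 6 > Tenant N 3 > Tenant X 2.
Give Tenant S 10 more to hit its cap of 40 → 180 left.
Tenant T: +140 to 170 (cap) → 40 left.
Tenant D: +40 (room for 110) → 40. Pool exhausted.
Total = 9×40 + 3×30 + 16×40 + 14×170 + 6×10 = 3530.

3530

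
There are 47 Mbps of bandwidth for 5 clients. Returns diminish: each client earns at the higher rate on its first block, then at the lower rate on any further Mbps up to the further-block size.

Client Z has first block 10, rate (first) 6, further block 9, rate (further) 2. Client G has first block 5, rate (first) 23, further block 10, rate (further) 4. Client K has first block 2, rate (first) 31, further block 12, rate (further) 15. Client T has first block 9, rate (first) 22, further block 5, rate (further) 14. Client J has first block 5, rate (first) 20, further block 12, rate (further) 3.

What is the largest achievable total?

Order all 10 blocks by rate: Client K/T1 31 > Client G/T1 23 > Client T/T1 22 > Client J/T1 20 > Client K/T2 15 > Client T/T2 14 > Client Z/T1 6 > Client G/T2 4 > Client J/T2 3 > Client Z/T2 2.
Fill Client K T1 block (2 at 31) ; 45 left.
Fill Client G T1 block (5 at 23) ; 40 left.
Fill Client T T1 block (9 at 22) ; 31 left.
Client J/T1 (20): +5 ; 26 left.
Client K T2 at 15: fill all 12 ; 14 left.
Client T/T2 (14): +5 ; 9 left.
9 remain; put them into Client Z T1 at 6.
Total = 31×2 + 23×5 + 22×9 + 20×5 + 15×12 + 14×5 + 6×9 = 779.

779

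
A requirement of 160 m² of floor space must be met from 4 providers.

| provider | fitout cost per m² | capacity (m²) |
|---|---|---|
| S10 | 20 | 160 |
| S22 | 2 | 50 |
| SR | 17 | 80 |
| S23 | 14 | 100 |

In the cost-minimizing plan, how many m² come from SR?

Use providers in increasing cost order.
S22 at 2: take all 50 m² → 110 still needed.
S23 at 14: take all 100 m² → 10 still needed.
SR at 17: take 10 of its 80 → requirement met.
S10: unused.

10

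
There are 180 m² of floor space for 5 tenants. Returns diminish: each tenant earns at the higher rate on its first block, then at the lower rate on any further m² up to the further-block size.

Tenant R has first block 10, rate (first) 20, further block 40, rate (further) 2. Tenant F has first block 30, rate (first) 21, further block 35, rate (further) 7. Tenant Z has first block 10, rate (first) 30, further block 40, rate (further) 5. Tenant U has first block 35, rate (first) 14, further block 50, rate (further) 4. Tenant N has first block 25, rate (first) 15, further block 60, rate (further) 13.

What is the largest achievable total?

Rank every tier by rate: Tenant Z/tier1 30 > Tenant F/tier1 21 > Tenant R/tier1 20 > Tenant N/tier1 15 > Tenant U/tier1 14 > Tenant N/tier2 13 > Tenant F/tier2 7 > Tenant Z/tier2 5 > Tenant U/tier2 4 > Tenant R/tier2 2.
Tenant Z tier1 at 30: fill all 10 ; 170 left.
Tenant F/tier1 (21): +30 ; 140 left.
Tenant R tier1 at 20: fill all 10 ; 130 left.
Tenant N tier1 at 15: fill all 25 ; 105 left.
Tenant U tier1 at 14: fill all 35 ; 70 left.
Tenant N tier2 at 13: fill all 60 ; 10 left.
Tenant F/tier2: +10 of 35 at 7; pool empty.
Total = 30×10 + 21×30 + 20×10 + 15×25 + 14×35 + 13×60 + 7×10 = 2845.

2845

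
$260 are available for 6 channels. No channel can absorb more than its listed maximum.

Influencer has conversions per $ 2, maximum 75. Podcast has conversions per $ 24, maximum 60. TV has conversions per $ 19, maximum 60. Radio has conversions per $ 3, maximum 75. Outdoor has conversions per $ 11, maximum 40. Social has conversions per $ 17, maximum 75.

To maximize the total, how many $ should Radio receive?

Rank by conversions per $: Podcast 24 > TV 19 > Social 17 > Outdoor 11 > Radio 3 > Influencer 2.
Podcast takes 60 to reach its cap of 60 ; 200 left.
Give TV 60 to hit its cap of 60 ; 140 left.
Social takes 75 to reach its cap of 75 ; 65 left.
Outdoor: +40 to 40 (cap) ; 25 left.
Radio has room for 75 but only 25 remain, so it gets 25.

25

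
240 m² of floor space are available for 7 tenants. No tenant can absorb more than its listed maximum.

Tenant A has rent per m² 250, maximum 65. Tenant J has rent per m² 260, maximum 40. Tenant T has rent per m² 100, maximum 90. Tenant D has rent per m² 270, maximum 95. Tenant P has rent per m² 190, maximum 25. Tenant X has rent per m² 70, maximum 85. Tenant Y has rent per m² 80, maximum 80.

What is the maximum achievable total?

58550

Order the tenants by rent per m²: Tenant D 270 > Tenant J 260 > Tenant A 250 > Tenant P 190 > Tenant T 100 > Tenant Y 80 > Tenant X 70.
Tenant D: +95 to 95 (cap) → 145 left.
Tenant J: +40 to 40 (cap) → 105 left.
Tenant A: +65 to 65 (cap) → 40 left.
Tenant P takes 25 to reach its cap of 25 → 15 left.
Tenant T has room for 90 but only 15 remain, so it gets 15.
Total = 250×65 + 260×40 + 100×15 + 270×95 + 190×25 = 58550.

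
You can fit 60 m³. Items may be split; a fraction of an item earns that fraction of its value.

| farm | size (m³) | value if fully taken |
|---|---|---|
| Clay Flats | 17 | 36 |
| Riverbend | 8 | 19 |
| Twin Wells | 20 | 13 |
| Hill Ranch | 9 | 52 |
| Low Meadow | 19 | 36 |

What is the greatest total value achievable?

147.55

Rank by value-to-size ratio: Hill Ranch 52/9≈5.78, Riverbend 19/8≈2.38, Clay Flats 36/17≈2.12, Low Meadow 36/19≈1.89, Twin Wells 13/20≈0.65.
All 9 m³ of Hill Ranch fit (value 52) ; 51 remain.
Riverbend: take in full, 8 m³ for value 19 ; 43 left.
Take all of Clay Flats (17 m³, value 36) ; 26 m³ left.
All 19 m³ of Low Meadow fit (value 36) ; 7 remain.
Fill the last 7 m³ with part of Twin Wells: 7/20 of it earns 4.55.
Total value = 147.55.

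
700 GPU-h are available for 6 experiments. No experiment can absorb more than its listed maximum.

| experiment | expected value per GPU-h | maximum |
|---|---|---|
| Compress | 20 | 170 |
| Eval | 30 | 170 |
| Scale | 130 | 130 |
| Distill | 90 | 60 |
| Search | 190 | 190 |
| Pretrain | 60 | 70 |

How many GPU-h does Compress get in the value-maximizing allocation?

80

Highest expected value per GPU-h first: Search 190 > Scale 130 > Distill 90 > Pretrain 60 > Eval 30 > Compress 20.
Give Search 190 to hit its cap of 190 — 510 left.
Scale: +130 to 130 (cap) — 380 left.
Distill takes 60 to reach its cap of 60 — 320 left.
Give Pretrain 70 to hit its cap of 70 — 250 left.
Give Eval 170 to hit its cap of 170 — 80 left.
Compress: +80 (room for 170) → 80. Pool exhausted.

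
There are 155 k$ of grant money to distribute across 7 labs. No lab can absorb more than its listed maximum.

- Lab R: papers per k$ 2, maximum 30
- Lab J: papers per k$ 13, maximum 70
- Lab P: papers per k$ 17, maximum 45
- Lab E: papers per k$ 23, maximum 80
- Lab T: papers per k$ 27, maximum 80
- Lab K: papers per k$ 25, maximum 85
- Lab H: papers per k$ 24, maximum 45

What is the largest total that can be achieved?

4035

Rank by papers per k$: Lab T 27 > Lab K 25 > Lab H 24 > Lab E 23 > Lab P 17 > Lab J 13 > Lab R 2.
Lab T takes 80 to reach its cap of 80 ; 75 left.
Only 75 left; Lab K takes them to reach 75.
Total = 27×80 + 25×75 = 4035.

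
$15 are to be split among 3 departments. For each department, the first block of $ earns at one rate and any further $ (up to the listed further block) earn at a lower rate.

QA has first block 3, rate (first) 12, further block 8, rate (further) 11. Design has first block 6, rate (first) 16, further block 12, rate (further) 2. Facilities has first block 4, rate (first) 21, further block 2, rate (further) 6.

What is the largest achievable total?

238

Treat each block as its own option and order by rate: Facilities/T1 21 > Design/T1 16 > QA/T1 12 > QA/T2 11 > Facilities/T2 6 > Design/T2 2.
Facilities/T1 (21): +4 ; 11 left.
Design T1 at 16: fill all 6 ; 5 left.
Fill QA T1 block (3 at 12) ; 2 left.
2 remain; put them into QA T2 at 11.
Total = 21×4 + 16×6 + 12×3 + 11×2 = 238.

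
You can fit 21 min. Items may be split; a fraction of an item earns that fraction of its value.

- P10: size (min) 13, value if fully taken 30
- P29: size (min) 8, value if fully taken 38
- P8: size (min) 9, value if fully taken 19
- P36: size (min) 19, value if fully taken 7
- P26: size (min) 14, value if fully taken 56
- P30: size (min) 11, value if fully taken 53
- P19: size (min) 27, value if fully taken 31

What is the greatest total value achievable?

99

Best value per unit of size first: P30 53/11≈4.82, P29 38/8≈4.75, P26 56/14≈4, P10 30/13≈2.31, P8 19/9≈2.11, P19 31/27≈1.15, P36 7/19≈0.368.
All 11 min of P30 fit (value 53) — 10 remain.
Take all of P29 (8 min, value 38) — 2 min left.
Fill the last 2 min with part of P26: 2/14 of it earns 8.
Total value = 99.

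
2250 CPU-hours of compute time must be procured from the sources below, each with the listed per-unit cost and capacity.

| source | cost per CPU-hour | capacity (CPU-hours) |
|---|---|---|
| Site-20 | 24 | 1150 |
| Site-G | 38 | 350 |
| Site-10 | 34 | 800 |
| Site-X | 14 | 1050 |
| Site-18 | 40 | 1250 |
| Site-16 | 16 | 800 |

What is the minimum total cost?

37100

Use sources in increasing cost order.
Site-X at 14: take all 1050 CPU-hours → 1200 still needed.
Take 800 from Site-16 at 16 → need 400 more.
Site-20 (24): take the remaining 400 → done.
Site-10, Site-G, Site-18: unused.
Cost = 1050×14 + 800×16 + 400×24 = 37100.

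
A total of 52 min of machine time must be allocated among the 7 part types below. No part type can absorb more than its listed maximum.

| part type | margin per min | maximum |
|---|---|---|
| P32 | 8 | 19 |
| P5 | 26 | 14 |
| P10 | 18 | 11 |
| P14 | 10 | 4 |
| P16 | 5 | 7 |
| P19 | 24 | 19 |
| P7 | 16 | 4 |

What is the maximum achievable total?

1122

Highest margin per min first: P5 26 > P19 24 > P10 18 > P7 16 > P14 10 > P32 8 > P16 5.
Give P5 14 to hit its cap of 14 → 38 left.
Give P19 19 to hit its cap of 19 → 19 left.
P10 takes 11 to reach its cap of 11 → 8 left.
Give P7 4 to hit its cap of 4 → 4 left.
P14: +4 to 4 (cap) → 0 left.
Total = 26×14 + 18×11 + 10×4 + 24×19 + 16×4 = 1122.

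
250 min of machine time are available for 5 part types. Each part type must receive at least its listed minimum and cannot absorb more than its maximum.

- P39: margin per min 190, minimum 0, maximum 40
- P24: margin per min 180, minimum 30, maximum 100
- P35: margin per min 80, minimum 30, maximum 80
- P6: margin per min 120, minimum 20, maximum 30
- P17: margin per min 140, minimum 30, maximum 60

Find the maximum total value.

38800

Meeting every minimum uses 0+30+30+20+30 = 110 min, leaving 140.
Rank by margin per min: P39 190 > P24 180 > P17 140 > P6 120 > P35 80.
P39 takes 40 more to reach its cap of 40 — 100 left.
Give P24 70 more to hit its cap of 100 — 30 left.
P17: +30 to 60 (cap) — 0 left.
Total = 190×40 + 180×100 + 80×30 + 120×20 + 140×60 = 38800.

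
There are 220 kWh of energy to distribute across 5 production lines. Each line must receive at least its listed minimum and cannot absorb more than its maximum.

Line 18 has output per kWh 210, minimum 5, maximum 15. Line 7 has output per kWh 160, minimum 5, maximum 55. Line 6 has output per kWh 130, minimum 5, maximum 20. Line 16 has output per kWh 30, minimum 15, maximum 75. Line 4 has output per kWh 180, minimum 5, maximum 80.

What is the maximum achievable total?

Meeting every minimum uses 5+5+5+15+5 = 35 kWh, leaving 185.
Rank by output per kWh: Line 18 210 > Line 4 180 > Line 7 160 > Line 6 130 > Line 16 30.
Line 18: +10 to 15 (cap) — 175 left.
Give Line 4 75 more to hit its cap of 80 — 100 left.
Line 7 takes 50 more to reach its cap of 55 — 50 left.
Give Line 6 15 more to hit its cap of 20 — 35 left.
Only 35 left; Line 16 takes them to reach 50.
Total = 210×15 + 160×55 + 130×20 + 30×50 + 180×80 = 30450.

30450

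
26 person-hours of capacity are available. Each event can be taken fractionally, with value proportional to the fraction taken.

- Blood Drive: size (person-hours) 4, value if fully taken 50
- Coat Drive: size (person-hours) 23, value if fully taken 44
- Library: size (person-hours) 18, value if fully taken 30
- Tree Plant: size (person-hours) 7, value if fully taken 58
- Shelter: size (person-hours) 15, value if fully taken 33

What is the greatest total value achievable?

141

Best value per unit of size first: Blood Drive 50/4≈12.5, Tree Plant 58/7≈8.29, Shelter 33/15≈2.2, Coat Drive 44/23≈1.91, Library 30/18≈1.67.
Take all of Blood Drive (4 person-hours, value 50) → 22 person-hours left.
Tree Plant: take in full, 7 person-hours for value 58 → 15 left.
Take all of Shelter (15 person-hours, value 33) → 0 person-hours left.
Total value = 141.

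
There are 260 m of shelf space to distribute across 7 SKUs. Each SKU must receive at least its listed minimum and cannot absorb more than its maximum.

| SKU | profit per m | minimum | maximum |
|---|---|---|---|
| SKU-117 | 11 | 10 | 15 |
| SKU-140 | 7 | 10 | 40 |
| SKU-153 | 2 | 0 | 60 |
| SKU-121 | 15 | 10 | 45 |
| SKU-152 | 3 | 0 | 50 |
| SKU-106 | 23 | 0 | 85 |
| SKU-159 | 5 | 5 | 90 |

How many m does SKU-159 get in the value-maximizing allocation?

Meeting every minimum uses 10+10+0+10+0+0+5 = 35 m, leaving 225.
Order the SKUs by profit per m: SKU-106 23 > SKU-121 15 > SKU-117 11 > SKU-140 7 > SKU-159 5 > SKU-152 3 > SKU-153 2.
SKU-106: +85 to 85 (cap) → 140 left.
Give SKU-121 35 more to hit its cap of 45 → 105 left.
SKU-117 takes 5 more to reach its cap of 15 → 100 left.
Give SKU-140 30 more to hit its cap of 40 → 70 left.
SKU-159: +70 (room for 85) → 75. Pool exhausted.

75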